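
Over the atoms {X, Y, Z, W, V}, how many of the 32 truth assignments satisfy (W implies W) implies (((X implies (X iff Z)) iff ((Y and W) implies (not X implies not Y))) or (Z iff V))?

26

Initial set: {((W implies W) implies (((X implies (X iff Z)) iff ((Y and W) implies (not X implies not Y))) or (Z iff V)))}.
((W implies W) implies (((X implies (X iff Z)) iff ((Y and W) implies (not X implies not Y))) or (Z iff V))): β-rule — branch into not (W implies W)  //  (((X implies (X iff Z)) iff ((Y and W) implies (not X implies not Y))) or (Z iff V)).
  branch 1 (add not (W implies W)):
    not (W implies W): α-rule — add W, not W.
    × closes — contains both W and not W.
  branch 2 (add (((X implies (X iff Z)) iff ((Y and W) implies (not X implies not Y))) or (Z iff V))):
    (((X implies (X iff Z)) iff ((Y and W) implies (not X implies not Y))) or (Z iff V)): β-rule — branch into ((X implies (X iff Z)) iff ((Y and W) implies (not X implies not Y)))  //  (Z iff V).
      branch 2.1 (add ((X implies (X iff Z)) iff ((Y and W) implies (not X implies not Y)))):
        ((X implies (X iff Z)) iff ((Y and W) implies (not X implies not Y))): β-rule — branch into (X implies (X iff Z)), ((Y and W) implies (not X implies not Y))  //  not (X implies (X iff Z)), not ((Y and W) implies (not X implies not Y)).
          branch 2.1.1 (add (X implies (X iff Z)), ((Y and W) implies (not X implies not Y))):
            (X implies (X iff Z)): β-rule — branch into not X  //  (X iff Z).
              branch 2.1.1.1 (add not X):
                ((Y and W) implies (not X implies not Y)): β-rule — branch into not (Y and W)  //  (not X implies not Y).
                  branch 2.1.1.1.1 (add not (Y and W)):
                    not (Y and W): β-rule — branch into not Y  //  not W.
                      branch 2.1.1.1.1.1 (add not Y):
                        ○ open, literals {X=false, Y=false}.
                      branch 2.1.1.1.1.2 (add not W):
                        ○ open, literals {W=false, X=false}.
                  branch 2.1.1.1.2 (add (not X implies not Y)):
                    (not X implies not Y): β-rule — branch into not not X  //  not Y.
                      branch 2.1.1.1.2.1 (add not not X):
                        × closes — contains both X and not X.
                      branch 2.1.1.1.2.2 (add not Y):
                        ○ open, literals {X=false, Y=false}.
              branch 2.1.1.2 (add (X iff Z)):
                ((Y and W) implies (not X implies not Y)): β-rule — branch into not (Y and W)  //  (not X implies not Y).
                  branch 2.1.1.2.1 (add not (Y and W)):
                    (X iff Z): β-rule — branch into X, Z  //  not X, not Z.
                      branch 2.1.1.2.1.1 (add X, Z):
                        not (Y and W): β-rule — branch into not Y  //  not W.
                          branch 2.1.1.2.1.1.1 (add not Y):
                            ○ open, literals {X=true, Y=false, Z=true}.
                          branch 2.1.1.2.1.1.2 (add not W):
                            ○ open, literals {W=false, X=true, Z=true}.
                      branch 2.1.1.2.1.2 (add not X, not Z):
                        not (Y and W): β-rule — branch into not Y  //  not W.
                          branch 2.1.1.2.1.2.1 (add not Y):
                            ○ open, literals {X=false, Y=false, Z=false}.
                          branch 2.1.1.2.1.2.2 (add not W):
                            ○ open, literals {W=false, X=false, Z=false}.
                  branch 2.1.1.2.2 (add (not X implies not Y)):
                    (X iff Z): β-rule — branch into X, Z  //  not X, not Z.
                      branch 2.1.1.2.2.1 (add X, Z):
                        (not X implies not Y): β-rule — branch into not not X  //  not Y.
                          branch 2.1.1.2.2.1.1 (add not not X):
                            ○ open, literals {X=true, Z=true}.
                          branch 2.1.1.2.2.1.2 (add not Y):
                            ○ open, literals {X=true, Y=false, Z=true}.
                      branch 2.1.1.2.2.2 (add not X, not Z):
                        (not X implies not Y): β-rule — branch into not not X  //  not Y.
                          branch 2.1.1.2.2.2.1 (add not not X):
                            × closes — contains both X and not X.
                          branch 2.1.1.2.2.2.2 (add not Y):
                            ○ open, literals {X=false, Y=false, Z=false}.
          branch 2.1.2 (add not (X implies (X iff Z)), not ((Y and W) implies (not X implies not Y))):
            not (X implies (X iff Z)): α-rule — add X, not (X iff Z).
            not ((Y and W) implies (not X implies not Y)): α-rule — add (Y and W), not (not X implies not Y).
            (Y and W): α-rule — add Y, W.
            not (not X implies not Y): α-rule — add not X, not not Y.
            × closes — contains both X and not X.
      branch 2.2 (add (Z iff V)):
        (Z iff V): β-rule — branch into Z, V  //  not Z, not V.
          branch 2.2.1 (add Z, V):
            ○ open, literals {V=true, Z=true}.
          branch 2.2.2 (add not Z, not V):
            ○ open, literals {V=false, Z=false}.
4 branches closed, 12 open.
Each open branch fixes some atoms; the unmentioned ones are free. Counting distinct full assignments: branch {X=false, Y=false} (Z, W, V) contributes 8 new; branch {W=false, X=false} (Y, Z, V) contributes 4 new; branch {X=false, Y=false} (Z, W, V) contributes 0 new; branch {X=true, Y=false, Z=true} (W, V) contributes 4 new; branch {W=false, X=true, Z=true} (Y, V) contributes 2 new; branch {X=false, Y=false, Z=false} (W, V) contributes 0 new; branch {W=false, X=false, Z=false} (Y, V) contributes 0 new; branch {X=true, Z=true} (Y, W, V) contributes 2 new; branch {X=true, Y=false, Z=true} (W, V) contributes 0 new; branch {X=false, Y=false, Z=false} (W, V) contributes 0 new; branch {V=true, Z=true} (X, Y, W) contributes 1 new; branch {V=false, Z=false} (X, Y, W) contributes 5 new. Total: 26.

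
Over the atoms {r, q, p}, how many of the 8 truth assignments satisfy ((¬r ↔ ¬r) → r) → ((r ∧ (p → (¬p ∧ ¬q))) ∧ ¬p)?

6

Initial set: {(((¬r ↔ ¬r) → r) → ((r ∧ (p → (¬p ∧ ¬q))) ∧ ¬p))}.
(((¬r ↔ ¬r) → r) → ((r ∧ (p → (¬p ∧ ¬q))) ∧ ¬p)): β-rule — branch into ¬((¬r ↔ ¬r) → r)  //  ((r ∧ (p → (¬p ∧ ¬q))) ∧ ¬p).
  branch 1 (add ¬((¬r ↔ ¬r) → r)):
    ¬((¬r ↔ ¬r) → r): α-rule — add (¬r ↔ ¬r), ¬r.
    (¬r ↔ ¬r): β-rule — branch into ¬r, ¬r  //  ¬¬r, ¬¬r.
      branch 1.1 (add ¬r, ¬r):
        ○ open, literals {r=false}.
      branch 1.2 (add ¬¬r, ¬¬r):
        × closes — contains both r and ¬r.
  branch 2 (add ((r ∧ (p → (¬p ∧ ¬q))) ∧ ¬p)):
    ((r ∧ (p → (¬p ∧ ¬q))) ∧ ¬p): α-rule — add (r ∧ (p → (¬p ∧ ¬q))), ¬p.
    (r ∧ (p → (¬p ∧ ¬q))): α-rule — add r, (p → (¬p ∧ ¬q)).
    (p → (¬p ∧ ¬q)): β-rule — branch into ¬p  //  (¬p ∧ ¬q).
      branch 2.1 (add ¬p):
        ○ open, literals {p=false, r=true}.
      branch 2.2 (add (¬p ∧ ¬q)):
        (¬p ∧ ¬q): α-rule — add ¬p, ¬q.
        ○ open, literals {p=false, q=false, r=true}.
1 branch closed, 3 open.
Each open branch fixes some atoms; the unmentioned ones are free. Counting distinct full assignments: branch {r=false} (q, p) contributes 4 new; branch {p=false, r=true} (q) contributes 2 new; branch {p=false, q=false, r=true} (none free) contributes 0 new. Total: 6.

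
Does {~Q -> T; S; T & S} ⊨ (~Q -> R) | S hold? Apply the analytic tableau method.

Initial set: {(~Q -> T); S; (T & S); ~((~Q -> R) | S)}.
(T & S): α-rule — add T, S.
~((~Q -> R) | S): α-rule — add ~(~Q -> R), ~S.
× closes — contains both S and ~S.
All 1 branch closes.
Every branch closed, so the premises entail the conclusion.

Yes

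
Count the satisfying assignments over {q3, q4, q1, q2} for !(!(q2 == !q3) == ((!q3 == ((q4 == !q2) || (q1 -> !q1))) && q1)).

8

Initial set: {T !(!(q2 == !q3) == ((!q3 == ((q4 == !q2) || (q1 -> !q1))) && q1))}.
T !(!(q2 == !q3) == ((!q3 == ((q4 == !q2) || (q1 -> !q1))) && q1)): β-rule — branch into T !(q2 == !q3), F ((!q3 == ((q4 == !q2) || (q1 -> !q1))) && q1)  //  F !(q2 == !q3), T ((!q3 == ((q4 == !q2) || (q1 -> !q1))) && q1).
  branch 1 (add T !(q2 == !q3), F ((!q3 == ((q4 == !q2) || (q1 -> !q1))) && q1)):
    T !(q2 == !q3): β-rule — branch into T q2, F !q3  //  F q2, T !q3.
      branch 1.1 (add T q2, F !q3):
        F ((!q3 == ((q4 == !q2) || (q1 -> !q1))) && q1): β-rule — branch into F (!q3 == ((q4 == !q2) || (q1 -> !q1)))  //  F q1.
          branch 1.1.1 (add F (!q3 == ((q4 == !q2) || (q1 -> !q1)))):
            F (!q3 == ((q4 == !q2) || (q1 -> !q1))): β-rule — branch into T !q3, F ((q4 == !q2) || (q1 -> !q1))  //  F !q3, T ((q4 == !q2) || (q1 -> !q1)).
              branch 1.1.1.1 (add T !q3, F ((q4 == !q2) || (q1 -> !q1))):
                × closes — contains both q3 and !q3.
              branch 1.1.1.2 (add F !q3, T ((q4 == !q2) || (q1 -> !q1))):
                T ((q4 == !q2) || (q1 -> !q1)): β-rule — branch into T (q4 == !q2)  //  T (q1 -> !q1).
                  branch 1.1.1.2.1 (add T (q4 == !q2)):
                    T (q4 == !q2): β-rule — branch into T q4, T !q2  //  F q4, F !q2.
                      branch 1.1.1.2.1.1 (add T q4, T !q2):
                        × closes — contains both q2 and !q2.
                      branch 1.1.1.2.1.2 (add F q4, F !q2):
                        ○ open, literals {q2=T, q3=T, q4=F}.
                  branch 1.1.1.2.2 (add T (q1 -> !q1)):
                    T (q1 -> !q1): β-rule — branch into F q1  //  T !q1.
                      branch 1.1.1.2.2.1 (add F q1):
                        ○ open, literals {q1=F, q2=T, q3=T}.
                      branch 1.1.1.2.2.2 (add T !q1):
                        ○ open, literals {q1=F, q2=T, q3=T}.
          branch 1.1.2 (add F q1):
            ○ open, literals {q1=F, q2=T, q3=T}.
      branch 1.2 (add F q2, T !q3):
        F ((!q3 == ((q4 == !q2) || (q1 -> !q1))) && q1): β-rule — branch into F (!q3 == ((q4 == !q2) || (q1 -> !q1)))  //  F q1.
          branch 1.2.1 (add F (!q3 == ((q4 == !q2) || (q1 -> !q1)))):
            F (!q3 == ((q4 == !q2) || (q1 -> !q1))): β-rule — branch into T !q3, F ((q4 == !q2) || (q1 -> !q1))  //  F !q3, T ((q4 == !q2) || (q1 -> !q1)).
              branch 1.2.1.1 (add T !q3, F ((q4 == !q2) || (q1 -> !q1))):
                F ((q4 == !q2) || (q1 -> !q1)): α-rule — add F (q4 == !q2), F (q1 -> !q1).
                F (q1 -> !q1): α-rule — add T q1, F !q1.
                F (q4 == !q2): β-rule — branch into T q4, F !q2  //  F q4, T !q2.
                  branch 1.2.1.1.1 (add T q4, F !q2):
                    × closes — contains both q2 and !q2.
                  branch 1.2.1.1.2 (add F q4, T !q2):
                    ○ open, literals {q1=T, q2=F, q3=F, q4=F}.
              branch 1.2.1.2 (add F !q3, T ((q4 == !q2) || (q1 -> !q1))):
                × closes — contains both q3 and !q3.
          branch 1.2.2 (add F q1):
            ○ open, literals {q1=F, q2=F, q3=F}.
  branch 2 (add F !(q2 == !q3), T ((!q3 == ((q4 == !q2) || (q1 -> !q1))) && q1)):
    T ((!q3 == ((q4 == !q2) || (q1 -> !q1))) && q1): α-rule — add T (!q3 == ((q4 == !q2) || (q1 -> !q1))), T q1.
    F !(q2 == !q3): β-rule — branch into T q2, T !q3  //  F q2, F !q3.
      branch 2.1 (add T q2, T !q3):
        T (!q3 == ((q4 == !q2) || (q1 -> !q1))): β-rule — branch into T !q3, T ((q4 == !q2) || (q1 -> !q1))  //  F !q3, F ((q4 == !q2) || (q1 -> !q1)).
          branch 2.1.1 (add T !q3, T ((q4 == !q2) || (q1 -> !q1))):
            T ((q4 == !q2) || (q1 -> !q1)): β-rule — branch into T (q4 == !q2)  //  T (q1 -> !q1).
              branch 2.1.1.1 (add T (q4 == !q2)):
                T (q4 == !q2): β-rule — branch into T q4, T !q2  //  F q4, F !q2.
                  branch 2.1.1.1.1 (add T q4, T !q2):
                    × closes — contains both q2 and !q2.
                  branch 2.1.1.1.2 (add F q4, F !q2):
                    ○ open, literals {q1=T, q2=T, q3=F, q4=F}.
              branch 2.1.1.2 (add T (q1 -> !q1)):
                T (q1 -> !q1): β-rule — branch into F q1  //  T !q1.
                  branch 2.1.1.2.1 (add F q1):
                    × closes — contains both q1 and !q1.
                  branch 2.1.1.2.2 (add T !q1):
                    × closes — contains both q1 and !q1.
          branch 2.1.2 (add F !q3, F ((q4 == !q2) || (q1 -> !q1))):
            × closes — contains both q3 and !q3.
      branch 2.2 (add F q2, F !q3):
        T (!q3 == ((q4 == !q2) || (q1 -> !q1))): β-rule — branch into T !q3, T ((q4 == !q2) || (q1 -> !q1))  //  F !q3, F ((q4 == !q2) || (q1 -> !q1)).
          branch 2.2.1 (add T !q3, T ((q4 == !q2) || (q1 -> !q1))):
            × closes — contains both q3 and !q3.
          branch 2.2.2 (add F !q3, F ((q4 == !q2) || (q1 -> !q1))):
            F ((q4 == !q2) || (q1 -> !q1)): α-rule — add F (q4 == !q2), F (q1 -> !q1).
            F (q1 -> !q1): α-rule — add T q1, F !q1.
            F (q4 == !q2): β-rule — branch into T q4, F !q2  //  F q4, T !q2.
              branch 2.2.2.1 (add T q4, F !q2):
                × closes — contains both q2 and !q2.
              branch 2.2.2.2 (add F q4, T !q2):
                ○ open, literals {q1=T, q2=F, q3=T, q4=F}.
10 branches closed, 8 open.
Each open branch fixes some atoms; the unmentioned ones are free. Counting distinct full assignments: branch {q2=T, q3=T, q4=F} (q1) contributes 2 new; branch {q1=F, q2=T, q3=T} (q4) contributes 1 new; branch {q1=F, q2=T, q3=T} (q4) contributes 0 new; branch {q1=F, q2=T, q3=T} (q4) contributes 0 new; branch {q1=T, q2=F, q3=F, q4=F} (none free) contributes 1 new; branch {q1=F, q2=F, q3=F} (q4) contributes 2 new; branch {q1=T, q2=T, q3=F, q4=F} (none free) contributes 1 new; branch {q1=T, q2=F, q3=T, q4=F} (none free) contributes 1 new. Total: 8.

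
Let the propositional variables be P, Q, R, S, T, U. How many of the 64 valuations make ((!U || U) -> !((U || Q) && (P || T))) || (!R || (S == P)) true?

Initial set: {T (((!U || U) -> !((U || Q) && (P || T))) || (!R || (S == P)))}.
T (((!U || U) -> !((U || Q) && (P || T))) || (!R || (S == P))): β-rule — branch into T ((!U || U) -> !((U || Q) && (P || T)))  //  T (!R || (S == P)).
  branch 1 (add T ((!U || U) -> !((U || Q) && (P || T)))):
    T ((!U || U) -> !((U || Q) && (P || T))): β-rule — branch into F (!U || U)  //  T !((U || Q) && (P || T)).
      branch 1.1 (add F (!U || U)):
        F (!U || U): α-rule — add F !U, F U.
        × closes — contains both U and !U.
      branch 1.2 (add T !((U || Q) && (P || T))):
        T !((U || Q) && (P || T)): β-rule — branch into F (U || Q)  //  F (P || T).
          branch 1.2.1 (add F (U || Q)):
            F (U || Q): α-rule — add F U, F Q.
            ○ open, literals {Q=false, U=false}.
          branch 1.2.2 (add F (P || T)):
            F (P || T): α-rule — add F P, F T.
            ○ open, literals {P=false, T=false}.
  branch 2 (add T (!R || (S == P))):
    T (!R || (S == P)): β-rule — branch into T !R  //  T (S == P).
      branch 2.1 (add T !R):
        ○ open, literals {R=false}.
      branch 2.2 (add T (S == P)):
        T (S == P): β-rule — branch into T S, T P  //  F S, F P.
          branch 2.2.1 (add T S, T P):
            ○ open, literals {P=true, S=true}.
          branch 2.2.2 (add F S, F P):
            ○ open, literals {P=false, S=false}.
1 branch closed, 5 open.
Each open branch fixes some atoms; the unmentioned ones are free. Counting distinct full assignments: branch {Q=false, U=false} (P, R, S, T) contributes 16 new; branch {P=false, T=false} (Q, R, S, U) contributes 12 new; branch {R=false} (P, Q, S, T, U) contributes 18 new; branch {P=true, S=true} (Q, R, T, U) contributes 6 new; branch {P=false, S=false} (Q, R, T, U) contributes 3 new. Total: 55.

55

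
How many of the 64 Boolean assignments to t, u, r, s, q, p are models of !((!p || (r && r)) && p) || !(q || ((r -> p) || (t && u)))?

48

Initial set: {(!((!p || (r && r)) && p) || !(q || ((r -> p) || (t && u))))}.
(!((!p || (r && r)) && p) || !(q || ((r -> p) || (t && u)))): β-rule — branch into !((!p || (r && r)) && p)  //  !(q || ((r -> p) || (t && u))).
  branch 1 (add !((!p || (r && r)) && p)):
    !((!p || (r && r)) && p): β-rule — branch into !(!p || (r && r))  //  !p.
      branch 1.1 (add !(!p || (r && r))):
        !(!p || (r && r)): α-rule — add !!p, !(r && r).
        !(r && r): β-rule — branch into !r  //  !r.
          branch 1.1.1 (add !r):
            ○ open, literals {p=true, r=false}.
          branch 1.1.2 (add !r):
            ○ open, literals {p=true, r=false}.
      branch 1.2 (add !p):
        ○ open, literals {p=false}.
  branch 2 (add !(q || ((r -> p) || (t && u)))):
    !(q || ((r -> p) || (t && u))): α-rule — add !q, !((r -> p) || (t && u)).
    !((r -> p) || (t && u)): α-rule — add !(r -> p), !(t && u).
    !(r -> p): α-rule — add r, !p.
    !(t && u): β-rule — branch into !t  //  !u.
      branch 2.1 (add !t):
        ○ open, literals {p=false, q=false, r=true, t=false}.
      branch 2.2 (add !u):
        ○ open, literals {p=false, q=false, r=true, u=false}.
0 branches closed, 5 open.
Each open branch fixes some atoms; the unmentioned ones are free. Counting distinct full assignments: branch {p=true, r=false} (t, u, s, q) contributes 16 new; branch {p=true, r=false} (t, u, s, q) contributes 0 new; branch {p=false} (t, u, r, s, q) contributes 32 new; branch {p=false, q=false, r=true, t=false} (u, s) contributes 0 new; branch {p=false, q=false, r=true, u=false} (t, s) contributes 0 new. Total: 48.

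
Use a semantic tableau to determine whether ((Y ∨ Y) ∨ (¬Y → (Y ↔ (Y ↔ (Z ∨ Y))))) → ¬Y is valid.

Assume the negation and expand:
Initial set: {¬(((Y ∨ Y) ∨ (¬Y → (Y ↔ (Y ↔ (Z ∨ Y))))) → ¬Y)}.
¬(((Y ∨ Y) ∨ (¬Y → (Y ↔ (Y ↔ (Z ∨ Y))))) → ¬Y): α-rule — add ((Y ∨ Y) ∨ (¬Y → (Y ↔ (Y ↔ (Z ∨ Y))))), ¬¬Y.
((Y ∨ Y) ∨ (¬Y → (Y ↔ (Y ↔ (Z ∨ Y))))): β-rule — branch into (Y ∨ Y)  //  (¬Y → (Y ↔ (Y ↔ (Z ∨ Y)))).
  branch 1 (add (Y ∨ Y)):
    (Y ∨ Y): β-rule — branch into Y  //  Y.
      branch 1.1 (add Y):
        ○ open, literals {Y=1}.
      branch 1.2 (add Y):
        ○ open, literals {Y=1}.
  branch 2 (add (¬Y → (Y ↔ (Y ↔ (Z ∨ Y))))):
    (¬Y → (Y ↔ (Y ↔ (Z ∨ Y)))): β-rule — branch into ¬¬Y  //  (Y ↔ (Y ↔ (Z ∨ Y))).
      branch 2.1 (add ¬¬Y):
        ○ open, literals {Y=1}.
      branch 2.2 (add (Y ↔ (Y ↔ (Z ∨ Y)))):
        (Y ↔ (Y ↔ (Z ∨ Y))): β-rule — branch into Y, (Y ↔ (Z ∨ Y))  //  ¬Y, ¬(Y ↔ (Z ∨ Y)).
          branch 2.2.1 (add Y, (Y ↔ (Z ∨ Y))):
            (Y ↔ (Z ∨ Y)): β-rule — branch into Y, (Z ∨ Y)  //  ¬Y, ¬(Z ∨ Y).
              branch 2.2.1.1 (add Y, (Z ∨ Y)):
                (Z ∨ Y): β-rule — branch into Z  //  Y.
                  branch 2.2.1.1.1 (add Z):
                    ○ open, literals {Y=1, Z=1}.
                  branch 2.2.1.1.2 (add Y):
                    ○ open, literals {Y=1}.
              branch 2.2.1.2 (add ¬Y, ¬(Z ∨ Y)):
                × closes — contains both Y and ¬Y.
          branch 2.2.2 (add ¬Y, ¬(Y ↔ (Z ∨ Y))):
            × closes — contains both Y and ¬Y.
2 branches closed, 5 open.
An open branch gives a countermodel: Y=1 (unmentioned atoms arbitrary); under it the original formula is false.

Not valid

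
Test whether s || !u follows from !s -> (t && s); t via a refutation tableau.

Initial set: {(!s -> (t && s)); t; !(s || !u)}.
!(s || !u): α-rule — add !s, !!u.
(!s -> (t && s)): β-rule — branch into !!s  //  (t && s).
  branch 1 (add !!s):
    × closes — contains both s and !s.
  branch 2 (add (t && s)):
    (t && s): α-rule — add t, s.
    × closes — contains both s and !s.
All 2 branches close.
Every branch closed, so the premises entail the conclusion.

Yes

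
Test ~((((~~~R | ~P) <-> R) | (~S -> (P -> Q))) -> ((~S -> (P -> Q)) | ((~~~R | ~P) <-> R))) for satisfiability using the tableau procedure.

Unsatisfiable

Initial set: {T ~((((~~~R | ~P) <-> R) | (~S -> (P -> Q))) -> ((~S -> (P -> Q)) | ((~~~R | ~P) <-> R)))}.
T ~((((~~~R | ~P) <-> R) | (~S -> (P -> Q))) -> ((~S -> (P -> Q)) | ((~~~R | ~P) <-> R))): α-rule — add T (((~~~R | ~P) <-> R) | (~S -> (P -> Q))), F ((~S -> (P -> Q)) | ((~~~R | ~P) <-> R)).
F ((~S -> (P -> Q)) | ((~~~R | ~P) <-> R)): α-rule — add F (~S -> (P -> Q)), F ((~~~R | ~P) <-> R).
F (~S -> (P -> Q)): α-rule — add T ~S, F (P -> Q).
F (P -> Q): α-rule — add T P, F Q.
T (((~~~R | ~P) <-> R) | (~S -> (P -> Q))): β-rule — branch into T ((~~~R | ~P) <-> R)  //  T (~S -> (P -> Q)).
  branch 1 (add T ((~~~R | ~P) <-> R)):
    F ((~~~R | ~P) <-> R): β-rule — branch into T (~~~R | ~P), F R  //  F (~~~R | ~P), T R.
      branch 1.1 (add T (~~~R | ~P), F R):
        T ((~~~R | ~P) <-> R): β-rule — branch into T (~~~R | ~P), T R  //  F (~~~R | ~P), F R.
          branch 1.1.1 (add T (~~~R | ~P), T R):
            × closes — contains both R and ~R.
          branch 1.1.2 (add F (~~~R | ~P), F R):
            F (~~~R | ~P): α-rule — add F ~~~R, F ~P.
            F ~~~R: drop double negation, giving F ~R.
            × closes — contains both R and ~R.
      branch 1.2 (add F (~~~R | ~P), T R):
        F (~~~R | ~P): α-rule — add F ~~~R, F ~P.
        F ~~~R: drop double negation, giving F ~R.
        T ((~~~R | ~P) <-> R): β-rule — branch into T (~~~R | ~P), T R  //  F (~~~R | ~P), F R.
          branch 1.2.1 (add T (~~~R | ~P), T R):
            T (~~~R | ~P): β-rule — branch into T ~~~R  //  T ~P.
              branch 1.2.1.1 (add T ~~~R):
                T ~~~R: drop double negation, giving T ~R.
                × closes — contains both R and ~R.
              branch 1.2.1.2 (add T ~P):
                × closes — contains both P and ~P.
          branch 1.2.2 (add F (~~~R | ~P), F R):
            × closes — contains both R and ~R.
  branch 2 (add T (~S -> (P -> Q))):
    F ((~~~R | ~P) <-> R): β-rule — branch into T (~~~R | ~P), F R  //  F (~~~R | ~P), T R.
      branch 2.1 (add T (~~~R | ~P), F R):
        T (~S -> (P -> Q)): β-rule — branch into F ~S  //  T (P -> Q).
          branch 2.1.1 (add F ~S):
            × closes — contains both S and ~S.
          branch 2.1.2 (add T (P -> Q)):
            T (~~~R | ~P): β-rule — branch into T ~~~R  //  T ~P.
              branch 2.1.2.1 (add T ~~~R):
                T ~~~R: drop double negation, giving T ~R.
                T (P -> Q): β-rule — branch into F P  //  T Q.
                  branch 2.1.2.1.1 (add F P):
                    × closes — contains both P and ~P.
                  branch 2.1.2.1.2 (add T Q):
                    × closes — contains both Q and ~Q.
              branch 2.1.2.2 (add T ~P):
                × closes — contains both P and ~P.
      branch 2.2 (add F (~~~R | ~P), T R):
        F (~~~R | ~P): α-rule — add F ~~~R, F ~P.
        F ~~~R: drop double negation, giving F ~R.
        T (~S -> (P -> Q)): β-rule — branch into F ~S  //  T (P -> Q).
          branch 2.2.1 (add F ~S):
            × closes — contains both S and ~S.
          branch 2.2.2 (add T (P -> Q)):
            T (P -> Q): β-rule — branch into F P  //  T Q.
              branch 2.2.2.1 (add F P):
                × closes — contains both P and ~P.
              branch 2.2.2.2 (add T Q):
                × closes — contains both Q and ~Q.
All 12 branches close.
Every branch closed; the formula is unsatisfiable.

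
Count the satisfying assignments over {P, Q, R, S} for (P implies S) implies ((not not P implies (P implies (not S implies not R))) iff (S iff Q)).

Initial set: {T ((P implies S) implies ((not not P implies (P implies (not S implies not R))) iff (S iff Q)))}.
T ((P implies S) implies ((not not P implies (P implies (not S implies not R))) iff (S iff Q))): β-rule — branch into F (P implies S)  //  T ((not not P implies (P implies (not S implies not R))) iff (S iff Q)).
  branch 1 (add F (P implies S)):
    F (P implies S): α-rule — add T P, F S.
    ○ open, literals {P=1, S=0}.
  branch 2 (add T ((not not P implies (P implies (not S implies not R))) iff (S iff Q))):
    T ((not not P implies (P implies (not S implies not R))) iff (S iff Q)): β-rule — branch into T (not not P implies (P implies (not S implies not R))), T (S iff Q)  //  F (not not P implies (P implies (not S implies not R))), F (S iff Q).
      branch 2.1 (add T (not not P implies (P implies (not S implies not R))), T (S iff Q)):
        T (not not P implies (P implies (not S implies not R))): β-rule — branch into F not not P  //  T (P implies (not S implies not R)).
          branch 2.1.1 (add F not not P):
            F not not P: drop double negation, giving F P.
            T (S iff Q): β-rule — branch into T S, T Q  //  F S, F Q.
              branch 2.1.1.1 (add T S, T Q):
                ○ open, literals {P=0, Q=1, S=1}.
              branch 2.1.1.2 (add F S, F Q):
                ○ open, literals {P=0, Q=0, S=0}.
          branch 2.1.2 (add T (P implies (not S implies not R))):
            T (S iff Q): β-rule — branch into T S, T Q  //  F S, F Q.
              branch 2.1.2.1 (add T S, T Q):
                T (P implies (not S implies not R)): β-rule — branch into F P  //  T (not S implies not R).
                  branch 2.1.2.1.1 (add F P):
                    ○ open, literals {P=0, Q=1, S=1}.
                  branch 2.1.2.1.2 (add T (not S implies not R)):
                    T (not S implies not R): β-rule — branch into F not S  //  T not R.
                      branch 2.1.2.1.2.1 (add F not S):
                        ○ open, literals {Q=1, S=1}.
                      branch 2.1.2.1.2.2 (add T not R):
                        ○ open, literals {Q=1, R=0, S=1}.
              branch 2.1.2.2 (add F S, F Q):
                T (P implies (not S implies not R)): β-rule — branch into F P  //  T (not S implies not R).
                  branch 2.1.2.2.1 (add F P):
                    ○ open, literals {P=0, Q=0, S=0}.
                  branch 2.1.2.2.2 (add T (not S implies not R)):
                    T (not S implies not R): β-rule — branch into F not S  //  T not R.
                      branch 2.1.2.2.2.1 (add F not S):
                        × closes — contains both S and not S.
                      branch 2.1.2.2.2.2 (add T not R):
                        ○ open, literals {Q=0, R=0, S=0}.
      branch 2.2 (add F (not not P implies (P implies (not S implies not R))), F (S iff Q)):
        F (not not P implies (P implies (not S implies not R))): α-rule — add T not not P, F (P implies (not S implies not R)).
        T not not P: drop double negation, giving T P.
        F (P implies (not S implies not R)): α-rule — add T P, F (not S implies not R).
        F (not S implies not R): α-rule — add T not S, F not R.
        F (S iff Q): β-rule — branch into T S, F Q  //  F S, T Q.
          branch 2.2.1 (add T S, F Q):
            × closes — contains both S and not S.
          branch 2.2.2 (add F S, T Q):
            ○ open, literals {P=1, Q=1, R=1, S=0}.
2 branches closed, 9 open.
Each open branch fixes some atoms; the unmentioned ones are free. Counting distinct full assignments: branch {P=1, S=0} (Q, R) contributes 4 new; branch {P=0, Q=1, S=1} (R) contributes 2 new; branch {P=0, Q=0, S=0} (R) contributes 2 new; branch {P=0, Q=1, S=1} (R) contributes 0 new; branch {Q=1, S=1} (P, R) contributes 2 new; branch {Q=1, R=0, S=1} (P) contributes 0 new; branch {P=0, Q=0, S=0} (R) contributes 0 new; branch {Q=0, R=0, S=0} (P) contributes 0 new; branch {P=1, Q=1, R=1, S=0} (none free) contributes 0 new. Total: 10.

10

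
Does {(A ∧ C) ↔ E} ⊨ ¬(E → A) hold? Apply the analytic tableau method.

Initial set: {((A ∧ C) ↔ E); ¬¬(E → A)}.
((A ∧ C) ↔ E): β-rule — branch into (A ∧ C), E  //  ¬(A ∧ C), ¬E.
  branch 1 (add (A ∧ C), E):
    (A ∧ C): α-rule — add A, C.
    ¬¬(E → A): β-rule — branch into ¬E  //  A.
      branch 1.1 (add ¬E):
        × closes — contains both E and ¬E.
      branch 1.2 (add A):
        ○ open, literals {A=true, C=true, E=true}.
  branch 2 (add ¬(A ∧ C), ¬E):
    ¬¬(E → A): β-rule — branch into ¬E  //  A.
      branch 2.1 (add ¬E):
        ¬(A ∧ C): β-rule — branch into ¬A  //  ¬C.
          branch 2.1.1 (add ¬A):
            ○ open, literals {A=false, E=false}.
          branch 2.1.2 (add ¬C):
            ○ open, literals {C=false, E=false}.
      branch 2.2 (add A):
        ¬(A ∧ C): β-rule — branch into ¬A  //  ¬C.
          branch 2.2.1 (add ¬A):
            × closes — contains both A and ¬A.
          branch 2.2.2 (add ¬C):
            ○ open, literals {A=true, C=false, E=false}.
2 branches closed, 4 open.
An open branch gives a countermodel: A=true, C=true, E=true (unmentioned atoms arbitrary); the premises hold there but the conclusion fails.

No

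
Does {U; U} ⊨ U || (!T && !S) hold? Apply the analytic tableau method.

Yes

Initial set: {T U; T U; F (U || (!T && !S))}.
F (U || (!T && !S)): α-rule — add F U, F (!T && !S).
× closes — contains both U and !U.
All 1 branch closes.
Every branch closed, so the premises entail the conclusion.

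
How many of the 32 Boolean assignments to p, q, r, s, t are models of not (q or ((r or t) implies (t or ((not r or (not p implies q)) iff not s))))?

Initial set: {T not (q or ((r or t) implies (t or ((not r or (not p implies q)) iff not s))))}.
T not (q or ((r or t) implies (t or ((not r or (not p implies q)) iff not s)))): α-rule — add F q, F ((r or t) implies (t or ((not r or (not p implies q)) iff not s))).
F ((r or t) implies (t or ((not r or (not p implies q)) iff not s))): α-rule — add T (r or t), F (t or ((not r or (not p implies q)) iff not s)).
F (t or ((not r or (not p implies q)) iff not s)): α-rule — add F t, F ((not r or (not p implies q)) iff not s).
T (r or t): β-rule — branch into T r  //  T t.
  branch 1 (add T r):
    F ((not r or (not p implies q)) iff not s): β-rule — branch into T (not r or (not p implies q)), F not s  //  F (not r or (not p implies q)), T not s.
      branch 1.1 (add T (not r or (not p implies q)), F not s):
        T (not r or (not p implies q)): β-rule — branch into T not r  //  T (not p implies q).
          branch 1.1.1 (add T not r):
            × closes — contains both r and not r.
          branch 1.1.2 (add T (not p implies q)):
            T (not p implies q): β-rule — branch into F not p  //  T q.
              branch 1.1.2.1 (add F not p):
                ○ open, literals {p=true, q=false, r=true, s=true, t=false}.
              branch 1.1.2.2 (add T q):
                × closes — contains both q and not q.
      branch 1.2 (add F (not r or (not p implies q)), T not s):
        F (not r or (not p implies q)): α-rule — add F not r, F (not p implies q).
        F (not p implies q): α-rule — add T not p, F q.
        ○ open, literals {p=false, q=false, r=true, s=false, t=false}.
  branch 2 (add T t):
    × closes — contains both t and not t.
3 branches closed, 2 open.
Each open branch fixes some atoms; the unmentioned ones are free. Counting distinct full assignments: branch {p=true, q=false, r=true, s=true, t=false} (none free) contributes 1 new; branch {p=false, q=false, r=true, s=false, t=false} (none free) contributes 1 new. Total: 2.

2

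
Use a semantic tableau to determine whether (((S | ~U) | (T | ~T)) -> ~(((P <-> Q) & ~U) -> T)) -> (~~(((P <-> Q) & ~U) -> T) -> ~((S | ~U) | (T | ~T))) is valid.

Valid

Assume the negation and expand:
Initial set: {F ((((S | ~U) | (T | ~T)) -> ~(((P <-> Q) & ~U) -> T)) -> (~~(((P <-> Q) & ~U) -> T) -> ~((S | ~U) | (T | ~T))))}.
F ((((S | ~U) | (T | ~T)) -> ~(((P <-> Q) & ~U) -> T)) -> (~~(((P <-> Q) & ~U) -> T) -> ~((S | ~U) | (T | ~T)))): α-rule — add T (((S | ~U) | (T | ~T)) -> ~(((P <-> Q) & ~U) -> T)), F (~~(((P <-> Q) & ~U) -> T) -> ~((S | ~U) | (T | ~T))).
F (~~(((P <-> Q) & ~U) -> T) -> ~((S | ~U) | (T | ~T))): α-rule — add T ~~(((P <-> Q) & ~U) -> T), F ~((S | ~U) | (T | ~T)).
T ~~(((P <-> Q) & ~U) -> T): drop double negation, giving T (((P <-> Q) & ~U) -> T).
T (((S | ~U) | (T | ~T)) -> ~(((P <-> Q) & ~U) -> T)): β-rule — branch into F ((S | ~U) | (T | ~T))  //  T ~(((P <-> Q) & ~U) -> T).
  branch 1 (add F ((S | ~U) | (T | ~T))):
    F ((S | ~U) | (T | ~T)): α-rule — add F (S | ~U), F (T | ~T).
    F (S | ~U): α-rule — add F S, F ~U.
    F (T | ~T): α-rule — add F T, F ~T.
    × closes — contains both T and ~T.
  branch 2 (add T ~(((P <-> Q) & ~U) -> T)):
    T ~(((P <-> Q) & ~U) -> T): α-rule — add T ((P <-> Q) & ~U), F T.
    T ((P <-> Q) & ~U): α-rule — add T (P <-> Q), T ~U.
    F ~((S | ~U) | (T | ~T)): β-rule — branch into T (S | ~U)  //  T (T | ~T).
      branch 2.1 (add T (S | ~U)):
        T (((P <-> Q) & ~U) -> T): β-rule — branch into F ((P <-> Q) & ~U)  //  T T.
          branch 2.1.1 (add F ((P <-> Q) & ~U)):
            T (P <-> Q): β-rule — branch into T P, T Q  //  F P, F Q.
              branch 2.1.1.1 (add T P, T Q):
                T (S | ~U): β-rule — branch into T S  //  T ~U.
                  branch 2.1.1.1.1 (add T S):
                    F ((P <-> Q) & ~U): β-rule — branch into F (P <-> Q)  //  F ~U.
                      branch 2.1.1.1.1.1 (add F (P <-> Q)):
                        F (P <-> Q): β-rule — branch into T P, F Q  //  F P, T Q.
                          branch 2.1.1.1.1.1.1 (add T P, F Q):
                            × closes — contains both Q and ~Q.
                          branch 2.1.1.1.1.1.2 (add F P, T Q):
                            × closes — contains both P and ~P.
                      branch 2.1.1.1.1.2 (add F ~U):
                        × closes — contains both U and ~U.
                  branch 2.1.1.1.2 (add T ~U):
                    F ((P <-> Q) & ~U): β-rule — branch into F (P <-> Q)  //  F ~U.
                      branch 2.1.1.1.2.1 (add F (P <-> Q)):
                        F (P <-> Q): β-rule — branch into T P, F Q  //  F P, T Q.
                          branch 2.1.1.1.2.1.1 (add T P, F Q):
                            × closes — contains both Q and ~Q.
                          branch 2.1.1.1.2.1.2 (add F P, T Q):
                            × closes — contains both P and ~P.
                      branch 2.1.1.1.2.2 (add F ~U):
                        × closes — contains both U and ~U.
              branch 2.1.1.2 (add F P, F Q):
                T (S | ~U): β-rule — branch into T S  //  T ~U.
                  branch 2.1.1.2.1 (add T S):
                    F ((P <-> Q) & ~U): β-rule — branch into F (P <-> Q)  //  F ~U.
                      branch 2.1.1.2.1.1 (add F (P <-> Q)):
                        F (P <-> Q): β-rule — branch into T P, F Q  //  F P, T Q.
                          branch 2.1.1.2.1.1.1 (add T P, F Q):
                            × closes — contains both P and ~P.
                          branch 2.1.1.2.1.1.2 (add F P, T Q):
                            × closes — contains both Q and ~Q.
                      branch 2.1.1.2.1.2 (add F ~U):
                        × closes — contains both U and ~U.
                  branch 2.1.1.2.2 (add T ~U):
                    F ((P <-> Q) & ~U): β-rule — branch into F (P <-> Q)  //  F ~U.
                      branch 2.1.1.2.2.1 (add F (P <-> Q)):
                        F (P <-> Q): β-rule — branch into T P, F Q  //  F P, T Q.
                          branch 2.1.1.2.2.1.1 (add T P, F Q):
                            × closes — contains both P and ~P.
                          branch 2.1.1.2.2.1.2 (add F P, T Q):
                            × closes — contains both Q and ~Q.
                      branch 2.1.1.2.2.2 (add F ~U):
                        × closes — contains both U and ~U.
          branch 2.1.2 (add T T):
            × closes — contains both T and ~T.
      branch 2.2 (add T (T | ~T)):
        T (((P <-> Q) & ~U) -> T): β-rule — branch into F ((P <-> Q) & ~U)  //  T T.
          branch 2.2.1 (add F ((P <-> Q) & ~U)):
            T (P <-> Q): β-rule — branch into T P, T Q  //  F P, F Q.
              branch 2.2.1.1 (add T P, T Q):
                T (T | ~T): β-rule — branch into T T  //  T ~T.
                  branch 2.2.1.1.1 (add T T):
                    × closes — contains both T and ~T.
                  branch 2.2.1.1.2 (add T ~T):
                    F ((P <-> Q) & ~U): β-rule — branch into F (P <-> Q)  //  F ~U.
                      branch 2.2.1.1.2.1 (add F (P <-> Q)):
                        F (P <-> Q): β-rule — branch into T P, F Q  //  F P, T Q.
                          branch 2.2.1.1.2.1.1 (add T P, F Q):
                            × closes — contains both Q and ~Q.
                          branch 2.2.1.1.2.1.2 (add F P, T Q):
                            × closes — contains both P and ~P.
                      branch 2.2.1.1.2.2 (add F ~U):
                        × closes — contains both U and ~U.
              branch 2.2.1.2 (add F P, F Q):
                T (T | ~T): β-rule — branch into T T  //  T ~T.
                  branch 2.2.1.2.1 (add T T):
                    × closes — contains both T and ~T.
                  branch 2.2.1.2.2 (add T ~T):
                    F ((P <-> Q) & ~U): β-rule — branch into F (P <-> Q)  //  F ~U.
                      branch 2.2.1.2.2.1 (add F (P <-> Q)):
                        F (P <-> Q): β-rule — branch into T P, F Q  //  F P, T Q.
                          branch 2.2.1.2.2.1.1 (add T P, F Q):
                            × closes — contains both P and ~P.
                          branch 2.2.1.2.2.1.2 (add F P, T Q):
                            × closes — contains both Q and ~Q.
                      branch 2.2.1.2.2.2 (add F ~U):
                        × closes — contains both U and ~U.
          branch 2.2.2 (add T T):
            × closes — contains both T and ~T.
All 23 branches close.
Every branch closed, so the negation is unsatisfiable and the formula is valid.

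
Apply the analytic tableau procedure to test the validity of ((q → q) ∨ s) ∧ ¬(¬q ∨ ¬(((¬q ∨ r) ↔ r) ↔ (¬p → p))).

Not valid

Assume the negation and expand:
Initial set: {¬(((q → q) ∨ s) ∧ ¬(¬q ∨ ¬(((¬q ∨ r) ↔ r) ↔ (¬p → p))))}.
¬(((q → q) ∨ s) ∧ ¬(¬q ∨ ¬(((¬q ∨ r) ↔ r) ↔ (¬p → p)))): β-rule — branch into ¬((q → q) ∨ s)  //  ¬¬(¬q ∨ ¬(((¬q ∨ r) ↔ r) ↔ (¬p → p))).
  branch 1 (add ¬((q → q) ∨ s)):
    ¬((q → q) ∨ s): α-rule — add ¬(q → q), ¬s.
    ¬(q → q): α-rule — add q, ¬q.
    × closes — contains both q and ¬q.
  branch 2 (add ¬¬(¬q ∨ ¬(((¬q ∨ r) ↔ r) ↔ (¬p → p)))):
    ¬¬(¬q ∨ ¬(((¬q ∨ r) ↔ r) ↔ (¬p → p))): β-rule — branch into ¬q  //  ¬(((¬q ∨ r) ↔ r) ↔ (¬p → p)).
      branch 2.1 (add ¬q):
        ○ open, literals {q=F}.
      branch 2.2 (add ¬(((¬q ∨ r) ↔ r) ↔ (¬p → p))):
        ¬(((¬q ∨ r) ↔ r) ↔ (¬p → p)): β-rule — branch into ((¬q ∨ r) ↔ r), ¬(¬p → p)  //  ¬((¬q ∨ r) ↔ r), (¬p → p).
          branch 2.2.1 (add ((¬q ∨ r) ↔ r), ¬(¬p → p)):
            ¬(¬p → p): α-rule — add ¬p, ¬p.
            ((¬q ∨ r) ↔ r): β-rule — branch into (¬q ∨ r), r  //  ¬(¬q ∨ r), ¬r.
              branch 2.2.1.1 (add (¬q ∨ r), r):
                (¬q ∨ r): β-rule — branch into ¬q  //  r.
                  branch 2.2.1.1.1 (add ¬q):
                    ○ open, literals {p=F, q=F, r=T}.
                  branch 2.2.1.1.2 (add r):
                    ○ open, literals {p=F, r=T}.
              branch 2.2.1.2 (add ¬(¬q ∨ r), ¬r):
                ¬(¬q ∨ r): α-rule — add ¬¬q, ¬r.
                ○ open, literals {p=F, q=T, r=F}.
          branch 2.2.2 (add ¬((¬q ∨ r) ↔ r), (¬p → p)):
            ¬((¬q ∨ r) ↔ r): β-rule — branch into (¬q ∨ r), ¬r  //  ¬(¬q ∨ r), r.
              branch 2.2.2.1 (add (¬q ∨ r), ¬r):
                (¬p → p): β-rule — branch into ¬¬p  //  p.
                  branch 2.2.2.1.1 (add ¬¬p):
                    (¬q ∨ r): β-rule — branch into ¬q  //  r.
                      branch 2.2.2.1.1.1 (add ¬q):
                        ○ open, literals {p=T, q=F, r=F}.
                      branch 2.2.2.1.1.2 (add r):
                        × closes — contains both r and ¬r.
                  branch 2.2.2.1.2 (add p):
                    (¬q ∨ r): β-rule — branch into ¬q  //  r.
                      branch 2.2.2.1.2.1 (add ¬q):
                        ○ open, literals {p=T, q=F, r=F}.
                      branch 2.2.2.1.2.2 (add r):
                        × closes — contains both r and ¬r.
              branch 2.2.2.2 (add ¬(¬q ∨ r), r):
                ¬(¬q ∨ r): α-rule — add ¬¬q, ¬r.
                × closes — contains both r and ¬r.
4 branches closed, 6 open.
An open branch gives a countermodel: q=F (unmentioned atoms arbitrary); under it the original formula is false.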